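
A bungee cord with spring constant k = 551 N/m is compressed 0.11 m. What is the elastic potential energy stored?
PE = ½kx² = ½(551)(0.11)² = 3.334 J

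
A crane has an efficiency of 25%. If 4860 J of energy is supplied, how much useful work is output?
W_out = η·W_in = 0.25·4860 = 1215.0 J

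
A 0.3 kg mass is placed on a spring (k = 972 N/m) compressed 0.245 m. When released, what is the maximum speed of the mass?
½kx² = ½mv² ⇒ v = x√(k/m) = (0.245)√(972/0.3) = 13.95 m/s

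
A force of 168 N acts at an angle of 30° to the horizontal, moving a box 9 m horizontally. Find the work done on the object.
W = F·d·cosθ = (168)(9)cos(30°) = 1309 J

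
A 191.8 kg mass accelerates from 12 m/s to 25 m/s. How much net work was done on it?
W = ΔKE = ½m(v₂² − v₁²) = ½(191.8)(25² − 12²) = 46127.9 J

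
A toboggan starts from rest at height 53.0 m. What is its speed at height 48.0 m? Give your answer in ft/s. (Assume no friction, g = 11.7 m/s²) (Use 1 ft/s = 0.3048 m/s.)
mgh₁ = mgh₂ + ½mv² ⇒ v = √(2g(h₁−h₂)) = √(2·11.7·5.0) = 10.8167 m/s = 35.49 ft/s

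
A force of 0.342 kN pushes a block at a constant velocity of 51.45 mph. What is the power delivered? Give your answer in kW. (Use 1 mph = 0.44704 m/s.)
Convert to SI: F = 342.0 N, v = 23.0002 m/s
P = Fv = (342.0)(23.0002) = 7866.07 W = 7.866 kW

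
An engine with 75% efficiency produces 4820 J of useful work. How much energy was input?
W_in = W_out/η = 4820/0.75 = 6427 J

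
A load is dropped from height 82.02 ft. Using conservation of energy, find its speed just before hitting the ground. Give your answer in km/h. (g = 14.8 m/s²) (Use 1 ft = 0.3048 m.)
Convert to SI: h = 24.9997 m
mgh = ½mv² ⇒ v = √(2gh) = √(2·14.8·24.9997) = 27.2028 m/s = 97.93 km/h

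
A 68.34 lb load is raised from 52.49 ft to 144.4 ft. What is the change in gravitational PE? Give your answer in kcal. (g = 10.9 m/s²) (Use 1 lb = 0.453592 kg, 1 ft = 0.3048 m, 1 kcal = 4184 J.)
Convert to SI: m = 30.9985 kg, Δh = 28.0142 m
ΔPE = mgΔh = (30.9985)(10.9)(28.0142) = 9465.52 J = 2.262 kcal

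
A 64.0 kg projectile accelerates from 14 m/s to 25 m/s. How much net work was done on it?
W = ΔKE = ½m(v₂² − v₁²) = ½(64.0)(25² − 14²) = 13728.0 J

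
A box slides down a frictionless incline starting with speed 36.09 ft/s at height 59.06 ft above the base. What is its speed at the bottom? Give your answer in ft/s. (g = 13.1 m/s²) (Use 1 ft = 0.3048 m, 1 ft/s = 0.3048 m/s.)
Convert to SI: v₀ = 11.0002 m/s, h = 18.0015 m
½mv₀² + mgh = ½mv² ⇒ v = √(v₀² + 2gh) = √(11.0002² + 2·13.1·18.0015) = 24.3443 m/s = 79.87 ft/s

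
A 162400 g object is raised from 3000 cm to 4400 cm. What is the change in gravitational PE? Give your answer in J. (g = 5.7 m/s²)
Convert to SI: m = 162.4 kg, Δh = 14.0 m
ΔPE = mgΔh = (162.4)(5.7)(14.0) = 12960 J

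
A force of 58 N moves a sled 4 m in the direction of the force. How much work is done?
W = F·d = (58)(4) = 232.0 J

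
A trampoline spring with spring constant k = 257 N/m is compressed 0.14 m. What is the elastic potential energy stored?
PE = ½kx² = ½(257)(0.14)² = 2.519 J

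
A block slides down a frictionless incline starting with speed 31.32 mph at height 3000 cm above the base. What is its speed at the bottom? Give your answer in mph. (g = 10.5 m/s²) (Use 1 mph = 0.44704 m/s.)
Convert to SI: v₀ = 14.0013 m/s, h = 30.0 m
½mv₀² + mgh = ½mv² ⇒ v = √(v₀² + 2gh) = √(14.0013² + 2·10.5·30.0) = 28.7408 m/s = 64.29 mph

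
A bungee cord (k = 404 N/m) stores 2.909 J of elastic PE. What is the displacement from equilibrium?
x = √(2·PE/k) = √(2·2.909/404) = 0.12 m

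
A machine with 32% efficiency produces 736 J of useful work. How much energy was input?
W_in = W_out/η = 736/0.32 = 2300 J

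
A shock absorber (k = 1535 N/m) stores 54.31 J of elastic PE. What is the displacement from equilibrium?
x = √(2·PE/k) = √(2·54.31/1535) = 0.266 m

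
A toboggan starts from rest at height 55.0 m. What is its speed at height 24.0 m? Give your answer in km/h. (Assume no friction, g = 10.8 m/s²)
mgh₁ = mgh₂ + ½mv² ⇒ v = √(2g(h₁−h₂)) = √(2·10.8·31.0) = 25.8766 m/s = 93.16 km/h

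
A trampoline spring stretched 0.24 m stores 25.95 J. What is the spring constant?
k = 2·PE/x² = 2·25.95/(0.24)² = 901.0 N/m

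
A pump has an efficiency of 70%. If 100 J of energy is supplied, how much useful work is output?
W_out = η·W_in = 0.7·100 = 70.0 J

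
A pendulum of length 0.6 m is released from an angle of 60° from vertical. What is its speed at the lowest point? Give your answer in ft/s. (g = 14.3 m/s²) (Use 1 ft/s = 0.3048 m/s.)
h = L(1 − cosθ) = 0.6(1 − cos60°) = 0.3 m
v = √(2gh) = √(2·14.3·0.3) = 2.92916 m/s = 9.61 ft/s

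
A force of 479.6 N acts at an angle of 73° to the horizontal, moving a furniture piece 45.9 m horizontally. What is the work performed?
W = F·d·cosθ = (479.6)(45.9)cos(73°) = 6436 J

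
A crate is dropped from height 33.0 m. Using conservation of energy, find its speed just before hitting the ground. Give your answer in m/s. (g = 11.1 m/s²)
mgh = ½mv² ⇒ v = √(2gh) = √(2·11.1·33.0) = 27.07 m/s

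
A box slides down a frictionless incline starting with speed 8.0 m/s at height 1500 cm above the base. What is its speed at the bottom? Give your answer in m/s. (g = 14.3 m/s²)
Convert to SI: v₀ = 8.0 m/s, h = 15.0 m
½mv₀² + mgh = ½mv² ⇒ v = √(v₀² + 2gh) = √(8.0² + 2·14.3·15.0) = 22.2 m/s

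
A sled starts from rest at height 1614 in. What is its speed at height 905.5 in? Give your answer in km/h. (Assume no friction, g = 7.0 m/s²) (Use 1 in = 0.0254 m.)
Convert to SI: h₁−h₂ = 17.9959 m
mgh₁ = mgh₂ + ½mv² ⇒ v = √(2g(h₁−h₂)) = √(2·7.0·17.9959) = 15.8727 m/s = 57.14 km/h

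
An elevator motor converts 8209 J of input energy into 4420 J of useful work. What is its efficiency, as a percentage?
η = W_out/W_in = 4420/8209 = 53.84%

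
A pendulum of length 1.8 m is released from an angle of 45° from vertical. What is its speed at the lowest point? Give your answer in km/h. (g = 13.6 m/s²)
h = L(1 − cosθ) = 1.8(1 − cos45°) = 0.527208 m
v = √(2gh) = √(2·13.6·0.527208) = 3.78683 m/s = 13.63 km/h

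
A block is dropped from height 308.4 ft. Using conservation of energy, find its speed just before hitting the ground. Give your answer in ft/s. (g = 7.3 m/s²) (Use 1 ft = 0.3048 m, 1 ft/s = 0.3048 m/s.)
Convert to SI: h = 94.0003 m
mgh = ½mv² ⇒ v = √(2gh) = √(2·7.3·94.0003) = 37.046 m/s = 121.5 ft/s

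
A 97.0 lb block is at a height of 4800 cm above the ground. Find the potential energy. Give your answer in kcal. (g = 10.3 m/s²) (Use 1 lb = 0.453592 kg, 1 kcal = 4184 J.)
Convert to SI: m = 43.9984 kg, h = 48.0 m
PE = mgh = (43.9984)(10.3)(48.0) = 21752.8 J = 5.199 kcal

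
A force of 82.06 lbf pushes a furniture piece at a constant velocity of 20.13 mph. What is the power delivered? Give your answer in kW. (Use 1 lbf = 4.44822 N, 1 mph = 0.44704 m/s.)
Convert to SI: F = 365.021 N, v = 8.99892 m/s
P = Fv = (365.021)(8.99892) = 3284.79 W = 3.285 kW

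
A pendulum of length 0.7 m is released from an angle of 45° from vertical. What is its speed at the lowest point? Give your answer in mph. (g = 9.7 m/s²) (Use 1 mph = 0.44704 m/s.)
h = L(1 − cosθ) = 0.7(1 − cos45°) = 0.205025 m
v = √(2gh) = √(2·9.7·0.205025) = 1.99436 m/s = 4.461 mph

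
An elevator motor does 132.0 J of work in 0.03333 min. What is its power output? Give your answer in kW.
Convert to SI: W = 132.0 J, t = 1.9998 s
P = W/t = 132.0/1.9998 = 66.0066 W = 0.06601 kW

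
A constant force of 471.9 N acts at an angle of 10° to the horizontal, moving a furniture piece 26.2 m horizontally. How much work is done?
W = F·d·cosθ = (471.9)(26.2)cos(10°) = 12180 J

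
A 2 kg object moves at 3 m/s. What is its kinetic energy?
KE = ½mv² = ½(2)(3)² = 9.0 J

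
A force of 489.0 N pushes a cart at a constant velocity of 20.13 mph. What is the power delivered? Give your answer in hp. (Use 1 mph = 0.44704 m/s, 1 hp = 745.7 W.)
Convert to SI: F = 489.0 N, v = 8.99892 m/s
P = Fv = (489.0)(8.99892) = 4400.47 W = 5.901 hp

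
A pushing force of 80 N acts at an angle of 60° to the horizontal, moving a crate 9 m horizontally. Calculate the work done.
W = F·d·cosθ = (80)(9)cos(60°) = 360.0 J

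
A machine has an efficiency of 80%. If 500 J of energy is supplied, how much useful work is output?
W_out = η·W_in = 0.8·500 = 400.0 J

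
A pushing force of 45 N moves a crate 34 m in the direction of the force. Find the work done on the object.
W = F·d = (45)(34) = 1530 J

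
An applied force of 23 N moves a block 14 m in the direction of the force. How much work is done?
W = F·d = (23)(14) = 322.0 J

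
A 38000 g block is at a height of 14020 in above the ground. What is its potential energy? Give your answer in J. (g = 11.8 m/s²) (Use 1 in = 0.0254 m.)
Convert to SI: m = 38.0 kg, h = 356.108 m
PE = mgh = (38.0)(11.8)(356.108) = 159700 J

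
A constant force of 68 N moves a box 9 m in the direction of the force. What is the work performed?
W = F·d = (68)(9) = 612.0 J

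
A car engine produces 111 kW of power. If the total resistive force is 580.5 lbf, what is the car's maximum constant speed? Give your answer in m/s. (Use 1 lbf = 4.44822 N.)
Convert to SI: F = 2582.19 N
P = Fv ⇒ v = P/F = 111000 W/2582.19 N = 42.99 m/s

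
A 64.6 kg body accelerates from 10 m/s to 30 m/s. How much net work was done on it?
W = ΔKE = ½m(v₂² − v₁²) = ½(64.6)(30² − 10²) = 25840.0 J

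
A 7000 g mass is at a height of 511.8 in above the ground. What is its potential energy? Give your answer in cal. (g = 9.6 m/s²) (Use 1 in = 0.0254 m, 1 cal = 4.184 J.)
Convert to SI: m = 7.0 kg, h = 12.9997 m
PE = mgh = (7.0)(9.6)(12.9997) = 873.581 J = 208.8 cal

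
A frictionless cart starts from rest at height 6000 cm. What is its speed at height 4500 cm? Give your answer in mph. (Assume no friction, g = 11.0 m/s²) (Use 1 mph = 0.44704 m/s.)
Convert to SI: h₁−h₂ = 15.0 m
mgh₁ = mgh₂ + ½mv² ⇒ v = √(2g(h₁−h₂)) = √(2·11.0·15.0) = 18.1659 m/s = 40.64 mph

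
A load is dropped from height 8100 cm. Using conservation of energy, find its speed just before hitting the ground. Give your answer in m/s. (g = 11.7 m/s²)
Convert to SI: h = 81.0 m
mgh = ½mv² ⇒ v = √(2gh) = √(2·11.7·81.0) = 43.54 m/s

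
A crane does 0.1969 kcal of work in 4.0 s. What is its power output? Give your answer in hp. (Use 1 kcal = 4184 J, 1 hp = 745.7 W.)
Convert to SI: W = 823.83 J, t = 4.0 s
P = W/t = 823.83/4.0 = 205.957 W = 0.2762 hp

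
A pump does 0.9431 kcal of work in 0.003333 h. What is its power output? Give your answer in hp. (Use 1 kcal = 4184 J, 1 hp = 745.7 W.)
Convert to SI: W = 3945.93 J, t = 11.9988 s
P = W/t = 3945.93/11.9988 = 328.86 W = 0.441 hp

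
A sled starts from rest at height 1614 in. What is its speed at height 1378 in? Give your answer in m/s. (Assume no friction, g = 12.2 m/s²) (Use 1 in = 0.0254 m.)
Convert to SI: h₁−h₂ = 5.9944 m
mgh₁ = mgh₂ + ½mv² ⇒ v = √(2g(h₁−h₂)) = √(2·12.2·5.9944) = 12.09 m/s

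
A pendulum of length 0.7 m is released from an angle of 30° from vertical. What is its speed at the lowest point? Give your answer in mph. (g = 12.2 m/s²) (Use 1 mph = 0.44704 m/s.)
h = L(1 − cosθ) = 0.7(1 − cos30°) = 0.0937822 m
v = √(2gh) = √(2·12.2·0.0937822) = 1.51271 m/s = 3.384 mph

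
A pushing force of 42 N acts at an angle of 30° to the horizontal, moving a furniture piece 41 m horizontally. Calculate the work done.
W = F·d·cosθ = (42)(41)cos(30°) = 1491 J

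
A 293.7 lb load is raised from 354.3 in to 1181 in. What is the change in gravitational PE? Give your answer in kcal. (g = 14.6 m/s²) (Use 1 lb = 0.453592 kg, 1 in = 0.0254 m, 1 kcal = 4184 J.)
Convert to SI: m = 133.22 kg, Δh = 20.9982 m
ΔPE = mgΔh = (133.22)(14.6)(20.9982) = 40841.7 J = 9.761 kcal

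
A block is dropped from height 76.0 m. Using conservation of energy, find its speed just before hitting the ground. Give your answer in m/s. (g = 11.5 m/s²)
mgh = ½mv² ⇒ v = √(2gh) = √(2·11.5·76.0) = 41.81 m/s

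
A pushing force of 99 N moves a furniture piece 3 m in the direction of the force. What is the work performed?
W = F·d = (99)(3) = 297.0 J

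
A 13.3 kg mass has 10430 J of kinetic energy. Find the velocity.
v = √(2·KE/m) = √(2·10430/13.3) = 39.6 m/s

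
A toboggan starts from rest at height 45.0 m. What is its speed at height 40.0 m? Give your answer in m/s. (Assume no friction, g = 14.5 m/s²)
mgh₁ = mgh₂ + ½mv² ⇒ v = √(2g(h₁−h₂)) = √(2·14.5·5.0) = 12.04 m/s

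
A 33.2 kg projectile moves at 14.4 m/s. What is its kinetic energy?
KE = ½mv² = ½(33.2)(14.4)² = 3442 J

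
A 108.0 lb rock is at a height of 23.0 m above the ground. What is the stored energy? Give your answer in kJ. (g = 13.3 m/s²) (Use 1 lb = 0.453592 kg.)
Convert to SI: m = 48.9879 kg, h = 23.0 m
PE = mgh = (48.9879)(13.3)(23.0) = 14985.4 J = 14.99 kJ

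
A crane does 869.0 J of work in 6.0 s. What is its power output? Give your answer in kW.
P = W/t = 869.0/6.0 = 144.833 W = 0.1448 kW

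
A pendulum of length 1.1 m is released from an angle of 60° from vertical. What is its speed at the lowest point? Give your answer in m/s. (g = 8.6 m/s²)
h = L(1 − cosθ) = 1.1(1 − cos60°) = 0.55 m
v = √(2gh) = √(2·8.6·0.55) = 3.076 m/s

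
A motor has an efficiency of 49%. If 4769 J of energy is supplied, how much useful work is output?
W_out = η·W_in = 0.49·4769 = 2336.81 J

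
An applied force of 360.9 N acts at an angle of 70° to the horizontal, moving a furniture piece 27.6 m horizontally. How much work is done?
W = F·d·cosθ = (360.9)(27.6)cos(70°) = 3407 J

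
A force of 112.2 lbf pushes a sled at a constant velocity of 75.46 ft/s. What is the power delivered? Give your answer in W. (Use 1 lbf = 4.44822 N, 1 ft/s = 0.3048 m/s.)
Convert to SI: F = 499.09 N, v = 23.0002 m/s
P = Fv = (499.09)(23.0002) = 11480 W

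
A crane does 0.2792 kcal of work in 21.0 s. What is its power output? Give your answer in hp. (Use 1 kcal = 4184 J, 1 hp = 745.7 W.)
Convert to SI: W = 1168.17 J, t = 21.0 s
P = W/t = 1168.17/21.0 = 55.6273 W = 0.0746 hp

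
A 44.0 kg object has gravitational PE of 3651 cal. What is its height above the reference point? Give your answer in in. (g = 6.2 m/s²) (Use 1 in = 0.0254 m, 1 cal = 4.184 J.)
Convert to SI: m = 44.0 kg, PE = 15275.8 J
h = PE/(mg) = 15275.8/(44.0·6.2) = 55.9963 m = 2205 in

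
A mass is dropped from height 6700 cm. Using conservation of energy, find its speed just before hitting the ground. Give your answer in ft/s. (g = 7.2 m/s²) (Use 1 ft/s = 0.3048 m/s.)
Convert to SI: h = 67.0 m
mgh = ½mv² ⇒ v = √(2gh) = √(2·7.2·67.0) = 31.0612 m/s = 101.9 ft/s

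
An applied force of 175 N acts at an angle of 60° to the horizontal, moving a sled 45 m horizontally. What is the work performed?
W = F·d·cosθ = (175)(45)cos(60°) = 3938 J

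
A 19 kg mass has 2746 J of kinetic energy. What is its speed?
v = √(2·KE/m) = √(2·2746/19) = 17.0 m/s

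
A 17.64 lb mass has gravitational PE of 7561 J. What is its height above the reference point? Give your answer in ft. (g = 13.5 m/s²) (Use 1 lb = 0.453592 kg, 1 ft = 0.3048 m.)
Convert to SI: m = 8.00136 kg, PE = 7561.0 J
h = PE/(mg) = 7561.0/(8.00136·13.5) = 69.99733 m = 229.7 ft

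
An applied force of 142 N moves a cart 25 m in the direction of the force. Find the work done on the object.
W = F·d = (142)(25) = 3550 J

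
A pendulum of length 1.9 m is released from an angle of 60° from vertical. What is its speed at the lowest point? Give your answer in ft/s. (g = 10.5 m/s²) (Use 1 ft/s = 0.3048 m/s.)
h = L(1 − cosθ) = 1.9(1 − cos60°) = 0.95 m
v = √(2gh) = √(2·10.5·0.95) = 4.46654 m/s = 14.65 ft/s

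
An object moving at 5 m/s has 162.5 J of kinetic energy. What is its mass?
m = 2·KE/v² = 2·162.5/(5)² = 13.0 kg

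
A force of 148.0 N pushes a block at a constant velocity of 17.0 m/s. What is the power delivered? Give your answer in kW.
P = Fv = (148.0)(17.0) = 2516.0 W = 2.516 kW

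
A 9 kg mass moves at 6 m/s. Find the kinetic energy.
KE = ½mv² = ½(9)(6)² = 162.0 J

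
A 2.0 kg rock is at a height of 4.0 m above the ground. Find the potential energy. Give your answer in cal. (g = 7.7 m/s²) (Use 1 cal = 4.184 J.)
PE = mgh = (2.0)(7.7)(4.0) = 61.6 J = 14.72 cal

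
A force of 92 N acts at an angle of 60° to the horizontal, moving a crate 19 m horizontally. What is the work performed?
W = F·d·cosθ = (92)(19)cos(60°) = 874.0 J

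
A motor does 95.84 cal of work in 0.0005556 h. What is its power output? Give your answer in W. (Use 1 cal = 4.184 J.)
Convert to SI: W = 400.995 J, t = 2.00016 s
P = W/t = 400.995/2.00016 = 200.5 W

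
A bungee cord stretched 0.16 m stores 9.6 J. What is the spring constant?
k = 2·PE/x² = 2·9.6/(0.16)² = 750.0 N/m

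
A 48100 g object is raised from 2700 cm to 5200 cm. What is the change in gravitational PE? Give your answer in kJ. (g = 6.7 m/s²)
Convert to SI: m = 48.1 kg, Δh = 25.0 m
ΔPE = mgΔh = (48.1)(6.7)(25.0) = 8056.75 J = 8.057 kJ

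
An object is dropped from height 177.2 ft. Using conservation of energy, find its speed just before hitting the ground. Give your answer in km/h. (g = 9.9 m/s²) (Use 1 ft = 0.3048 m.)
Convert to SI: h = 54.0106 m
mgh = ½mv² ⇒ v = √(2gh) = √(2·9.9·54.0106) = 32.7018 m/s = 117.7 km/h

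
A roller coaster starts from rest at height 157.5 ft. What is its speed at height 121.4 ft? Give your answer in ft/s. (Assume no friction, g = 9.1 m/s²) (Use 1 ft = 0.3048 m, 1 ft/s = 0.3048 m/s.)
Convert to SI: h₁−h₂ = 11.0033 m
mgh₁ = mgh₂ + ½mv² ⇒ v = √(2g(h₁−h₂)) = √(2·9.1·11.0033) = 14.1513 m/s = 46.43 ft/s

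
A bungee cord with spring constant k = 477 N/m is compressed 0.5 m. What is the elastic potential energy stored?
PE = ½kx² = ½(477)(0.5)² = 59.63 J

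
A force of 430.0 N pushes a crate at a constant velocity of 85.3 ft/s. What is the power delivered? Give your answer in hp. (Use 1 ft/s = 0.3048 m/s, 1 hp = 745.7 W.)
Convert to SI: F = 430.0 N, v = 25.9994 m/s
P = Fv = (430.0)(25.9994) = 11179.8 W = 14.99 hp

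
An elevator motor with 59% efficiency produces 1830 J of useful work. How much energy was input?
W_in = W_out/η = 1830/0.59 = 3102 J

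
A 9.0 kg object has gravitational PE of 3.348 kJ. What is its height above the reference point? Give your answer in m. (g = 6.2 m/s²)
Convert to SI: m = 9.0 kg, PE = 3348.0 J
h = PE/(mg) = 3348.0/(9.0·6.2) = 60.0 m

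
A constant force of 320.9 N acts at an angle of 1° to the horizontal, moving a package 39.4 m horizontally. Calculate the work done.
W = F·d·cosθ = (320.9)(39.4)cos(1°) = 12640 J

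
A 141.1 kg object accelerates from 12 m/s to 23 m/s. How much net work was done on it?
W = ΔKE = ½m(v₂² − v₁²) = ½(141.1)(23² − 12²) = 27161.75 J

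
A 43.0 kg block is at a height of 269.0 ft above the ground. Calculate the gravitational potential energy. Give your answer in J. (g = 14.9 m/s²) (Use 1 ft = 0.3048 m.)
Convert to SI: m = 43.0 kg, h = 81.9912 m
PE = mgh = (43.0)(14.9)(81.9912) = 52530 J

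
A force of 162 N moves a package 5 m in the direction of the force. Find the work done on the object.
W = F·d = (162)(5) = 810.0 J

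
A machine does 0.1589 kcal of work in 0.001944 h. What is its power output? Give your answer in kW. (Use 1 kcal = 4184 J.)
Convert to SI: W = 664.838 J, t = 6.9984 s
P = W/t = 664.838/6.9984 = 94.9985 W = 0.095 kW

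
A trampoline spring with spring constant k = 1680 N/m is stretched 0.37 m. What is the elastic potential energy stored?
PE = ½kx² = ½(1680)(0.37)² = 115.0 J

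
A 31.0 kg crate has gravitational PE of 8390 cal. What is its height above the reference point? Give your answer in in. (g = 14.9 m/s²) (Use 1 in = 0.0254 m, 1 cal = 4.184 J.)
Convert to SI: m = 31.0 kg, PE = 35103.8 J
h = PE/(mg) = 35103.8/(31.0·14.9) = 75.9986 m = 2992 in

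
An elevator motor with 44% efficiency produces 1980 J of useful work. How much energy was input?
W_in = W_out/η = 1980/0.44 = 4500 J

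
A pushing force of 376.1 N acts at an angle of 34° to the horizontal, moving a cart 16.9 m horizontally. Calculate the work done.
W = F·d·cosθ = (376.1)(16.9)cos(34°) = 5269 J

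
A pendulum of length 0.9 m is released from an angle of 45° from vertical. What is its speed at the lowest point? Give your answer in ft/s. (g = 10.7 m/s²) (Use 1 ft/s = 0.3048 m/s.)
h = L(1 − cosθ) = 0.9(1 − cos45°) = 0.263604 m
v = √(2gh) = √(2·10.7·0.263604) = 2.3751 m/s = 7.792 ft/s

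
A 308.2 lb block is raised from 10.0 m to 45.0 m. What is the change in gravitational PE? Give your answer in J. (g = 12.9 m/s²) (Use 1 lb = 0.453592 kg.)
Convert to SI: m = 139.797 kg, Δh = 35.0 m
ΔPE = mgΔh = (139.797)(12.9)(35.0) = 63120 J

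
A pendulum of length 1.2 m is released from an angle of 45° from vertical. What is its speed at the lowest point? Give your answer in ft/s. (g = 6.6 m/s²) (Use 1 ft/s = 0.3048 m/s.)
h = L(1 − cosθ) = 1.2(1 − cos45°) = 0.351472 m
v = √(2gh) = √(2·6.6·0.351472) = 2.15393 m/s = 7.067 ft/s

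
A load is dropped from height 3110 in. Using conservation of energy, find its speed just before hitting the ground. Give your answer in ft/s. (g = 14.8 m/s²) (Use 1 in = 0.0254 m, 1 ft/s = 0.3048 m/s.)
Convert to SI: h = 78.994 m
mgh = ½mv² ⇒ v = √(2gh) = √(2·14.8·78.994) = 48.3552 m/s = 158.6 ft/s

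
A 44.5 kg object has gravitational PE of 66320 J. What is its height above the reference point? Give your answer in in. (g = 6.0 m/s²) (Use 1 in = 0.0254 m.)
h = PE/(mg) = 66320.0/(44.5·6.0) = 248.39 m = 9779 in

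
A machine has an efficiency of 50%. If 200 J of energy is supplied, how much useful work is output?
W_out = η·W_in = 0.5·200 = 100.0 J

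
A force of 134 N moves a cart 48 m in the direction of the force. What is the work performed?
W = F·d = (134)(48) = 6432 J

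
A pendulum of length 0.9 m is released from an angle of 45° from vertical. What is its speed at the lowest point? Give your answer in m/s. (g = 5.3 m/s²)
h = L(1 − cosθ) = 0.9(1 − cos45°) = 0.263604 m
v = √(2gh) = √(2·5.3·0.263604) = 1.672 m/s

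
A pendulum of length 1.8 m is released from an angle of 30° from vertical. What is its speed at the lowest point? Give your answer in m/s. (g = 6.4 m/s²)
h = L(1 − cosθ) = 1.8(1 − cos30°) = 0.241154 m
v = √(2gh) = √(2·6.4·0.241154) = 1.757 m/s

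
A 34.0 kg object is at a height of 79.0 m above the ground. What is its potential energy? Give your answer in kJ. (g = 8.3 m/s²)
PE = mgh = (34.0)(8.3)(79.0) = 22293.8 J = 22.29 kJ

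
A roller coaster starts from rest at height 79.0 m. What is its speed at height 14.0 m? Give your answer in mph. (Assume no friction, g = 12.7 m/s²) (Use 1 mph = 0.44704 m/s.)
mgh₁ = mgh₂ + ½mv² ⇒ v = √(2g(h₁−h₂)) = √(2·12.7·65.0) = 40.6325 m/s = 90.89 mph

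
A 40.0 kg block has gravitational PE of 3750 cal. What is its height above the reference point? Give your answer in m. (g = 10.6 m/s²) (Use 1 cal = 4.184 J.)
Convert to SI: m = 40.0 kg, PE = 15690.0 J
h = PE/(mg) = 15690.0/(40.0·10.6) = 37.0 m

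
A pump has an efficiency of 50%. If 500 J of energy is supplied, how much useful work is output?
W_out = η·W_in = 0.5·500 = 250.0 J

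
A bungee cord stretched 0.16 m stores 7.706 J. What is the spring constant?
k = 2·PE/x² = 2·7.706/(0.16)² = 602.0 N/m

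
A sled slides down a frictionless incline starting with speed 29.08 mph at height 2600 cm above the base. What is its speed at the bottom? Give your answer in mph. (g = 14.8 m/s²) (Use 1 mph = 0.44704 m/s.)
Convert to SI: v₀ = 12.9999 m/s, h = 26.0 m
½mv₀² + mgh = ½mv² ⇒ v = √(v₀² + 2gh) = √(12.9999² + 2·14.8·26.0) = 30.6365 m/s = 68.53 mph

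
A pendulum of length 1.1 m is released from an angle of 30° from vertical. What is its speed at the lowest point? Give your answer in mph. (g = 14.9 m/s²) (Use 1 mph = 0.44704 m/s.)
h = L(1 − cosθ) = 1.1(1 − cos30°) = 0.147372 m
v = √(2gh) = √(2·14.9·0.147372) = 2.09564 m/s = 4.688 mph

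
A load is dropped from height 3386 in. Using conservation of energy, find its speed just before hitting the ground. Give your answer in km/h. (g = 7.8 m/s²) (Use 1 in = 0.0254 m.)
Convert to SI: h = 86.0044 m
mgh = ½mv² ⇒ v = √(2gh) = √(2·7.8·86.0044) = 36.6288 m/s = 131.9 km/h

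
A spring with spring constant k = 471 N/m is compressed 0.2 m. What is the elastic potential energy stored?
PE = ½kx² = ½(471)(0.2)² = 9.42 J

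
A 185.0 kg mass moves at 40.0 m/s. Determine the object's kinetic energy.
KE = ½mv² = ½(185.0)(40.0)² = 148000 J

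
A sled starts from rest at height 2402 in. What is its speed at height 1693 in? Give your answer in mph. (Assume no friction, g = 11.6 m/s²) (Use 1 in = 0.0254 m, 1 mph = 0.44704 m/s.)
Convert to SI: h₁−h₂ = 18.0086 m
mgh₁ = mgh₂ + ½mv² ⇒ v = √(2g(h₁−h₂)) = √(2·11.6·18.0086) = 20.4401 m/s = 45.72 mph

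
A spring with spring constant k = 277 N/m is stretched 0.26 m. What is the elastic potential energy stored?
PE = ½kx² = ½(277)(0.26)² = 9.363 J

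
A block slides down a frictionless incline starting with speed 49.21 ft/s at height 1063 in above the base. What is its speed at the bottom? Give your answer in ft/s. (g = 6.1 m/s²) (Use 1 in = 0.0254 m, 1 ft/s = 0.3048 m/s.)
Convert to SI: v₀ = 14.9992 m/s, h = 27.0002 m
½mv₀² + mgh = ½mv² ⇒ v = √(v₀² + 2gh) = √(14.9992² + 2·6.1·27.0002) = 23.5452 m/s = 77.25 ft/s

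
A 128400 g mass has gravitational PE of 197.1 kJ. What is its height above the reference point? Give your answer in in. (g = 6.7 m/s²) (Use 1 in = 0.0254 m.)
Convert to SI: m = 128.4 kg, PE = 197100 J
h = PE/(mg) = 197100/(128.4·6.7) = 229.111 m = 9020 in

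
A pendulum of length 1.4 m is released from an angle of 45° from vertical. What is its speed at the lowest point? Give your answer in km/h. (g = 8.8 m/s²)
h = L(1 − cosθ) = 1.4(1 − cos45°) = 0.410051 m
v = √(2gh) = √(2·8.8·0.410051) = 2.68643 m/s = 9.671 km/h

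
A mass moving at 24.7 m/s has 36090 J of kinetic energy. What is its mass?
m = 2·KE/v² = 2·36090/(24.7)² = 118.3 kg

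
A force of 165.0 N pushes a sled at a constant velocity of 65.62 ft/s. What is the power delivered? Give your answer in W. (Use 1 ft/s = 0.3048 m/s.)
Convert to SI: F = 165.0 N, v = 20.001 m/s
P = Fv = (165.0)(20.001) = 3300 W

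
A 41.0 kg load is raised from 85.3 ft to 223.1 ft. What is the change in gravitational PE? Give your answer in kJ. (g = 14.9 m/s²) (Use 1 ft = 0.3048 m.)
Convert to SI: m = 41.0 kg, Δh = 42.0014 m
ΔPE = mgΔh = (41.0)(14.9)(42.0014) = 25658.7 J = 25.66 kJ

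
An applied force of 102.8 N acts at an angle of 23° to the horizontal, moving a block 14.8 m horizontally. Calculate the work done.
W = F·d·cosθ = (102.8)(14.8)cos(23°) = 1400 J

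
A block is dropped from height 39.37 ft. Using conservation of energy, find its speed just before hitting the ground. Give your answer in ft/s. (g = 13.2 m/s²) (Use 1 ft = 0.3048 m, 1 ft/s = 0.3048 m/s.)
Convert to SI: h = 12.0 m
mgh = ½mv² ⇒ v = √(2gh) = √(2·13.2·12.0) = 17.7989 m/s = 58.4 ft/s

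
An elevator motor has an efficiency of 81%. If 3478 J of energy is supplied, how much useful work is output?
W_out = η·W_in = 0.81·3478 = 2817.18 J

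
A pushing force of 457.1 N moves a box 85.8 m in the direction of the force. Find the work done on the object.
W = F·d = (457.1)(85.8) = 39220 J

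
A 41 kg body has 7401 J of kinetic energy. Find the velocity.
v = √(2·KE/m) = √(2·7401/41) = 19.0 m/s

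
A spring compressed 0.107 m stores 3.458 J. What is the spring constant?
k = 2·PE/x² = 2·3.458/(0.107)² = 604.1 N/m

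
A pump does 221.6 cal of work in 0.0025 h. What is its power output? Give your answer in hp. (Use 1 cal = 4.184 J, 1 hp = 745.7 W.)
Convert to SI: W = 927.174 J, t = 9.0 s
P = W/t = 927.174/9.0 = 103.019 W = 0.1382 hp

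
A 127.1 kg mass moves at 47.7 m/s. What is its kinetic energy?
KE = ½mv² = ½(127.1)(47.7)² = 144600 J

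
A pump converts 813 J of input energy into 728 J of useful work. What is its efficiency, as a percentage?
η = W_out/W_in = 728/813 = 89.54%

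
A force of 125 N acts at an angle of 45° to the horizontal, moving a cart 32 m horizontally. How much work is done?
W = F·d·cosθ = (125)(32)cos(45°) = 2828 J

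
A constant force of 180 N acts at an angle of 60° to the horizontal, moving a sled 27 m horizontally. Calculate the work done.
W = F·d·cosθ = (180)(27)cos(60°) = 2430 J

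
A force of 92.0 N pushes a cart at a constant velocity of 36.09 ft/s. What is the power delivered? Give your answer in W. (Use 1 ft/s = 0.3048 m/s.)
Convert to SI: F = 92.0 N, v = 11.0002 m/s
P = Fv = (92.0)(11.0002) = 1012 W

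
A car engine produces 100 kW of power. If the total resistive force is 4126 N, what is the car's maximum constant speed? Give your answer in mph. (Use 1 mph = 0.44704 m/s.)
P = Fv ⇒ v = P/F = 100000 W/4126.0 N = 24.2365 m/s = 54.22 mph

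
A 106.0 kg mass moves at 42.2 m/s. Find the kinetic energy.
KE = ½mv² = ½(106.0)(42.2)² = 94380 J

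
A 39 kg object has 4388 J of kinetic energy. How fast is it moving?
v = √(2·KE/m) = √(2·4388/39) = 15.0 m/s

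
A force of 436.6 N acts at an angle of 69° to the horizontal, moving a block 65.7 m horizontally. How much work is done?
W = F·d·cosθ = (436.6)(65.7)cos(69°) = 10280 J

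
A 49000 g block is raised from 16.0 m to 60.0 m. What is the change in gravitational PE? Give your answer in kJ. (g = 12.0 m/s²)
Convert to SI: m = 49.0 kg, Δh = 44.0 m
ΔPE = mgΔh = (49.0)(12.0)(44.0) = 25872.0 J = 25.87 kJ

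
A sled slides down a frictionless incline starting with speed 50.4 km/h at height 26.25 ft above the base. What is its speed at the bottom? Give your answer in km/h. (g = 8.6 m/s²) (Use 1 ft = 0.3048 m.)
Convert to SI: v₀ = 14.0 m/s, h = 8.001 m
½mv₀² + mgh = ½mv² ⇒ v = √(v₀² + 2gh) = √(14.0² + 2·8.6·8.001) = 18.2652 m/s = 65.75 km/h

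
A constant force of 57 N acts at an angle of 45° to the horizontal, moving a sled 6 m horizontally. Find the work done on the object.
W = F·d·cosθ = (57)(6)cos(45°) = 241.8 J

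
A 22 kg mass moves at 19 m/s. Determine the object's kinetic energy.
KE = ½mv² = ½(22)(19)² = 3971.0 J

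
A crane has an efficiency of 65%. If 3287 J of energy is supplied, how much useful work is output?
W_out = η·W_in = 0.65·3287 = 2136.55 J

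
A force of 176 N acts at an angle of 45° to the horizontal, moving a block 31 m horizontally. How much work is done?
W = F·d·cosθ = (176)(31)cos(45°) = 3858 J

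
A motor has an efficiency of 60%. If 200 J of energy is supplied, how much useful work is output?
W_out = η·W_in = 0.6·200 = 120.0 J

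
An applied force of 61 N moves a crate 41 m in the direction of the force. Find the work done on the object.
W = F·d = (61)(41) = 2501 J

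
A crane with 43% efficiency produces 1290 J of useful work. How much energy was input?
W_in = W_out/η = 1290/0.43 = 3000 J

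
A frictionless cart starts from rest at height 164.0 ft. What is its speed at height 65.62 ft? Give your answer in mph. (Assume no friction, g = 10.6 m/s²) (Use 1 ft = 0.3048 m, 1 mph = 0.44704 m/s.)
Convert to SI: h₁−h₂ = 29.9862 m
mgh₁ = mgh₂ + ½mv² ⇒ v = √(2g(h₁−h₂)) = √(2·10.6·29.9862) = 25.2132 m/s = 56.4 mph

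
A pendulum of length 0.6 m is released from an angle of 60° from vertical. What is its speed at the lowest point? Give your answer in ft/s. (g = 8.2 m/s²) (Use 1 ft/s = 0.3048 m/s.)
h = L(1 − cosθ) = 0.6(1 − cos60°) = 0.3 m
v = √(2gh) = √(2·8.2·0.3) = 2.21811 m/s = 7.277 ft/s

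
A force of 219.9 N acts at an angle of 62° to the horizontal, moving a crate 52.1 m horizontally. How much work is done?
W = F·d·cosθ = (219.9)(52.1)cos(62°) = 5379 J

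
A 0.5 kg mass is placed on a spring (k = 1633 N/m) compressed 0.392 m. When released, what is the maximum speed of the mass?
½kx² = ½mv² ⇒ v = x√(k/m) = (0.392)√(1633/0.5) = 22.4 m/s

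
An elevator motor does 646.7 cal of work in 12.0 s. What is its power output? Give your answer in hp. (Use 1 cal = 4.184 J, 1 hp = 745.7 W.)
Convert to SI: W = 2705.79 J, t = 12.0 s
P = W/t = 2705.79/12.0 = 225.483 W = 0.3024 hp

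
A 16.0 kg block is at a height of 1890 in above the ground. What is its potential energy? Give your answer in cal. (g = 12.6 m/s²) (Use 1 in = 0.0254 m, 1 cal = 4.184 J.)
Convert to SI: m = 16.0 kg, h = 48.006 m
PE = mgh = (16.0)(12.6)(48.006) = 9678.01 J = 2313 cal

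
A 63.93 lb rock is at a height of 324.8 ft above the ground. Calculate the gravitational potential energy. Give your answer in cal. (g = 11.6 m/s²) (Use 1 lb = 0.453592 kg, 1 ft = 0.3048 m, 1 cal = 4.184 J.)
Convert to SI: m = 28.9981 kg, h = 98.999 m
PE = mgh = (28.9981)(11.6)(98.999) = 33301.1 J = 7959 cal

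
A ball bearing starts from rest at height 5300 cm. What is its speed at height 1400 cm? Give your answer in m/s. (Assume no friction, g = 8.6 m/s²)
Convert to SI: h₁−h₂ = 39.0 m
mgh₁ = mgh₂ + ½mv² ⇒ v = √(2g(h₁−h₂)) = √(2·8.6·39.0) = 25.9 m/s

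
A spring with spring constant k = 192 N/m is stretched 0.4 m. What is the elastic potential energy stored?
PE = ½kx² = ½(192)(0.4)² = 15.36 J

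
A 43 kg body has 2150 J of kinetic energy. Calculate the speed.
v = √(2·KE/m) = √(2·2150/43) = 10.0 m/s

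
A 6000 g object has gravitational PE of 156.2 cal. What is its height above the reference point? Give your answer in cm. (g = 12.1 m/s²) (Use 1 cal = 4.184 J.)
Convert to SI: m = 6.0 kg, PE = 653.541 J
h = PE/(mg) = 653.541/(6.0·12.1) = 9.00194 m = 900.2 cm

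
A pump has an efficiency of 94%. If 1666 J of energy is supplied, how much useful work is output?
W_out = η·W_in = 0.94·1666 = 1566.04 J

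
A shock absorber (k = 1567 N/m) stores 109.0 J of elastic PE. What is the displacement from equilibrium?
x = √(2·PE/k) = √(2·109.0/1567) = 0.373 m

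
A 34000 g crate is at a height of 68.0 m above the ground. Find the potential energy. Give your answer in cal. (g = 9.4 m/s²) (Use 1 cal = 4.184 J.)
Convert to SI: m = 34.0 kg, h = 68.0 m
PE = mgh = (34.0)(9.4)(68.0) = 21732.8 J = 5194 cal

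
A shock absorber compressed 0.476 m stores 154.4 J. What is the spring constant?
k = 2·PE/x² = 2·154.4/(0.476)² = 1363 N/m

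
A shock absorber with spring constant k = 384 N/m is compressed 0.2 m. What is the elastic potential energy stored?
PE = ½kx² = ½(384)(0.2)² = 7.68 J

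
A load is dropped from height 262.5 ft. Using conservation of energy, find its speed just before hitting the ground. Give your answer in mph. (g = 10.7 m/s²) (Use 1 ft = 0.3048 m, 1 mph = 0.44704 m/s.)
Convert to SI: h = 80.01 m
mgh = ½mv² ⇒ v = √(2gh) = √(2·10.7·80.01) = 41.3789 m/s = 92.56 mph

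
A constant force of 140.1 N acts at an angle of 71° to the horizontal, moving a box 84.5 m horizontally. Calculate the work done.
W = F·d·cosθ = (140.1)(84.5)cos(71°) = 3854 J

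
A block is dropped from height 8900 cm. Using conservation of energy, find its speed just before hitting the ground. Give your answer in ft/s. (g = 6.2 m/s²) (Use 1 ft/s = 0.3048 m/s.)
Convert to SI: h = 89.0 m
mgh = ½mv² ⇒ v = √(2gh) = √(2·6.2·89.0) = 33.2205 m/s = 109.0 ft/s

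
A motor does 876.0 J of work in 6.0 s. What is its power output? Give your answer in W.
P = W/t = 876.0/6.0 = 146.0 W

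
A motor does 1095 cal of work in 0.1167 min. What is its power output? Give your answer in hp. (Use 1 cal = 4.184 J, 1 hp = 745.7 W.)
Convert to SI: W = 4581.48 J, t = 7.002 s
P = W/t = 4581.48/7.002 = 654.31 W = 0.8774 hp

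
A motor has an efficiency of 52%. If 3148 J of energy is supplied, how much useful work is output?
W_out = η·W_in = 0.52·3148 = 1636.96 J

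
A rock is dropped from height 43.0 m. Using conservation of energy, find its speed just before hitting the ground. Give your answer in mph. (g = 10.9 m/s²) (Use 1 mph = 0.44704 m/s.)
mgh = ½mv² ⇒ v = √(2gh) = √(2·10.9·43.0) = 30.617 m/s = 68.49 mph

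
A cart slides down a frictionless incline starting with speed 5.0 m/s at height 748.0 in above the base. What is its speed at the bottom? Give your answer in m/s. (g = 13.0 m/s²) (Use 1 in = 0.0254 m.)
Convert to SI: v₀ = 5.0 m/s, h = 18.9992 m
½mv₀² + mgh = ½mv² ⇒ v = √(v₀² + 2gh) = √(5.0² + 2·13.0·18.9992) = 22.78 m/s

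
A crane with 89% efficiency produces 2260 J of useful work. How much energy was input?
W_in = W_out/η = 2260/0.89 = 2539 J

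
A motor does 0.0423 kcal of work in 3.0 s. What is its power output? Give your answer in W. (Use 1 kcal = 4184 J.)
Convert to SI: W = 176.983 J, t = 3.0 s
P = W/t = 176.983/3.0 = 58.99 W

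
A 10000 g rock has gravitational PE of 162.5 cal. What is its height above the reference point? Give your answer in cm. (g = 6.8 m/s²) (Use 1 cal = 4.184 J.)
Convert to SI: m = 10.0 kg, PE = 679.9 J
h = PE/(mg) = 679.9/(10.0·6.8) = 9.99853 m = 999.9 cm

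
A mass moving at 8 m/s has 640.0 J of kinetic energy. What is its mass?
m = 2·KE/v² = 2·640.0/(8)² = 20.0 kg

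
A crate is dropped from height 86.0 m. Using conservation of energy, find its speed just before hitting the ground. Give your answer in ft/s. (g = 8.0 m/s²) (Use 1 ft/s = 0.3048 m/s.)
mgh = ½mv² ⇒ v = √(2gh) = √(2·8.0·86.0) = 37.0945 m/s = 121.7 ft/s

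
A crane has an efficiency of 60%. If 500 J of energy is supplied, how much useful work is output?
W_out = η·W_in = 0.6·500 = 300.0 J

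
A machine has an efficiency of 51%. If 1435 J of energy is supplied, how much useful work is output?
W_out = η·W_in = 0.51·1435 = 731.85 J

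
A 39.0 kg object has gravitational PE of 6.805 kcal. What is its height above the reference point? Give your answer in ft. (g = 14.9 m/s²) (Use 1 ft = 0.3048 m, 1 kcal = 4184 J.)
Convert to SI: m = 39.0 kg, PE = 28472.1 J
h = PE/(mg) = 28472.1/(39.0·14.9) = 48.9969 m = 160.8 ft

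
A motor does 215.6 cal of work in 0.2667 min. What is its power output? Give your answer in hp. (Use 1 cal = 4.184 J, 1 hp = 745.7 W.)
Convert to SI: W = 902.07 J, t = 16.002 s
P = W/t = 902.07/16.002 = 56.3724 W = 0.0756 hp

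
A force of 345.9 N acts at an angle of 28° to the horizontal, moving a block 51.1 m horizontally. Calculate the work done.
W = F·d·cosθ = (345.9)(51.1)cos(28°) = 15610 J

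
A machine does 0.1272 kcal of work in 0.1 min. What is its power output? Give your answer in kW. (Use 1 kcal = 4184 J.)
Convert to SI: W = 532.205 J, t = 6.0 s
P = W/t = 532.205/6.0 = 88.7008 W = 0.0887 kW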